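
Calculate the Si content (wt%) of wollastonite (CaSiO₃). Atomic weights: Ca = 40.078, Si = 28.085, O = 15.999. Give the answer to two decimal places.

Formula mass = 1*40.078 + 1*28.085 + 3*15.999 = 116.160 g/mol, of which 28.085 g is Si.
So Si makes up 28.085/116.160 = 0.2418 of the mass, i.e. 24.18%.

24.18 wt%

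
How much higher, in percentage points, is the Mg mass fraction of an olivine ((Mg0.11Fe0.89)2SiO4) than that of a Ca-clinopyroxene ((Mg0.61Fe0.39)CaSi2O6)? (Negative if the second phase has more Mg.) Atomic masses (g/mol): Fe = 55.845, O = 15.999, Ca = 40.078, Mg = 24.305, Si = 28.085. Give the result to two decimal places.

Mg in (Mg0.11Fe0.89)2SiO4: molar mass 196.832 g/mol; 0.22×24.305 = 5.347 g → 2.72 wt%.
Mg in (Mg0.61Fe0.39)CaSi2O6: molar mass 228.848 g/mol; 0.61×24.305 = 14.826 g → 6.48 wt%.
Difference = 2.72 − 6.48 = -3.76 percentage points.

-3.76 percentage points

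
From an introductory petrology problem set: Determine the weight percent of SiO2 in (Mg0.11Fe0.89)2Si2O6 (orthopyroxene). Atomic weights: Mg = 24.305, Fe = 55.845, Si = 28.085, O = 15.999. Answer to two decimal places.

M((Mg0.11Fe0.89)2Si2O6) = 256.915 g/mol; M(SiO2) = 60.083 g/mol.
Moles SiO2 per formula unit = 2 Si ÷ 1 = 2.0000.
SiO2 fraction = (2.0000 × 60.083) / 256.915 = 120.166/256.915 = 0.4677.

46.77 wt%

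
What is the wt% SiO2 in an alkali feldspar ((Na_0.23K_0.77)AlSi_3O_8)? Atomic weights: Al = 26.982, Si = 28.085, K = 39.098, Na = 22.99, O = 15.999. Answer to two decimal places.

Molar mass of (Na_0.23K_0.77)AlSi_3O_8 = 0.23·22.99 + 0.77·39.098 + 1·26.982 + 3·28.085 + 8·15.999 = 274.622 g/mol.
Each formula unit contains 3 Si, equivalent to 3/1 = 3.0000 mol SiO2.
M(SiO2) = 1×28.085 + 2×15.999 = 60.083 g/mol.
Mass of SiO2 per formula unit = 3.0000 × 60.083 = 180.249 g.
SiO2 wt% = 180.249 / 274.622 × 100 = 65.64%.

65.64 wt%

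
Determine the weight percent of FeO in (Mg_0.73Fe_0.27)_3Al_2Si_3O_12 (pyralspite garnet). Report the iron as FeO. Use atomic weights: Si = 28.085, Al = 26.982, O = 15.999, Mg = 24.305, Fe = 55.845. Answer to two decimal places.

13.58 wt%

M((Mg_0.73Fe_0.27)_3Al_2Si_3O_12) = 428.669 g/mol; M(FeO) = 71.844 g/mol.
Moles FeO per formula unit = 0.81 Fe ÷ 1 = 0.8100.
FeO fraction = (0.8100 × 71.844) / 428.669 = 58.194/428.669 = 0.1358.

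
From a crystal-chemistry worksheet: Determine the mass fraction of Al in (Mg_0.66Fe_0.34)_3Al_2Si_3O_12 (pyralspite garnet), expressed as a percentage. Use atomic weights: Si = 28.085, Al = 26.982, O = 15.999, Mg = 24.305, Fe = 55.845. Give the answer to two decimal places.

M((Mg_0.66Fe_0.34)_3Al_2Si_3O_12) = 435.293 g/mol.
Al contributes 2 × 26.982 = 53.964 g per mole.
53.964/435.293 = 0.1240 → 12.40%.

12.40 mass %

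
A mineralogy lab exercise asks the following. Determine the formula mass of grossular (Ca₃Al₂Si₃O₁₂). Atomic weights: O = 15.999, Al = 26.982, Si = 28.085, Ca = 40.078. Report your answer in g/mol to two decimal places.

M = 3×40.078 + 2×26.982 + 3×28.085 + 12×15.999

450.44 g/mol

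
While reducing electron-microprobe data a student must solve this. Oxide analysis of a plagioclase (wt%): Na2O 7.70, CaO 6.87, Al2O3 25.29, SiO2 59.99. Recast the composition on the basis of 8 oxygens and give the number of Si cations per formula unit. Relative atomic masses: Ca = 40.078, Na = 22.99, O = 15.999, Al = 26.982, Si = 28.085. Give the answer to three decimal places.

2.673 Si apfu

Na2O (M=61.979): mol = 0.12424; Na = 0.24848, O = 0.12424.
CaO (M=56.077): mol = 0.12251; Ca = 0.12251, O = 0.12251.
Al2O3 (M=101.961): mol = 0.24804; Al = 0.49608, O = 0.74412.
SiO2 (M=60.083): mol = 0.99845; Si = 0.99845, O = 1.99690.
ΣO = 2.98777; factor = 8/ΣO = 2.67758.
Si apfu = 0.99845 × 2.67758 = 2.673.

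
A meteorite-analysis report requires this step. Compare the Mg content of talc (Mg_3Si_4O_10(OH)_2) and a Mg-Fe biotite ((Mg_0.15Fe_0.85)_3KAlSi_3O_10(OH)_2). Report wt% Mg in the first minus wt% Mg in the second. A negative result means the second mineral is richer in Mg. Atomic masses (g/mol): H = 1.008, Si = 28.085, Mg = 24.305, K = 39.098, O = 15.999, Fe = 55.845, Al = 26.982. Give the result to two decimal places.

M(Mg_3Si_4O_10(OH)_2) = 379.259 g/mol, so wt% Mg = 72.915/379.259 × 100 = 19.23%.
M((Mg_0.15Fe_0.85)_3KAlSi_3O_10(OH)_2) = 497.681 g/mol, so wt% Mg = 10.937/497.681 × 100 = 2.20%.
19.23 − 2.20 = 17.03 pp.

17.03 percentage points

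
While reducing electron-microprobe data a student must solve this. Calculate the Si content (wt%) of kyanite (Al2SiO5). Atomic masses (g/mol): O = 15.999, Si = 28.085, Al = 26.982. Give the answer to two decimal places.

M(Al2SiO5) = 162.044 g/mol.
Si contributes 1 × 28.085 = 28.085 g per mole.
28.085/162.044 = 0.1733 → 17.33%.

17.33 wt%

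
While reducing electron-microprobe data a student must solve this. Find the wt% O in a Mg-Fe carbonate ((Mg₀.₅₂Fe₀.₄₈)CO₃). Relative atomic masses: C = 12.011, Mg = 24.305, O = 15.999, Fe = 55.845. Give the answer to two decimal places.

48.26 weight percent

Molar mass of (Mg₀.₅₂Fe₀.₄₈)CO₃: 0.52·24.305 + 0.48·55.845 + 1·12.011 + 3·15.999 = 99.452 g/mol.
Mass of O per formula unit: 3 × 15.999 = 47.997 g.
Weight fraction O = 47.997 / 99.452 = 0.4826.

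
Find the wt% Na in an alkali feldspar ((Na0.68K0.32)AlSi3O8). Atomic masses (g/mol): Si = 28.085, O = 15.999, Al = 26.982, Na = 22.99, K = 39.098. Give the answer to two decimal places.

Formula mass = 0.68×22.99 + 0.32×39.098 + 1×26.982 + 3×28.085 + 8×15.999 = 267.374 g/mol, of which 15.633 g is Na.
So Na makes up 15.633/267.374 = 0.0585 of the mass, i.e. 5.85%.

5.85 wt%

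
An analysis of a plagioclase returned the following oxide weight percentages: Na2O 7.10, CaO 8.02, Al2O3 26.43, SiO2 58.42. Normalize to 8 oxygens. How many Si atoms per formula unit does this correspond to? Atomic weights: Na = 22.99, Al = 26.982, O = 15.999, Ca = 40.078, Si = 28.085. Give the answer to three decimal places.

Na2O (M=61.979): mol = 0.11455; Na = 0.22910, O = 0.11455.
CaO (M=56.077): mol = 0.14302; Ca = 0.14302, O = 0.14302.
Al2O3 (M=101.961): mol = 0.25922; Al = 0.51844, O = 0.77766.
SiO2 (M=60.083): mol = 0.97232; Si = 0.97232, O = 1.94464.
ΣO = 2.97987; factor = 8/ΣO = 2.68468.
Si apfu = 0.97232 × 2.68468 = 2.610.

2.610 Si apfu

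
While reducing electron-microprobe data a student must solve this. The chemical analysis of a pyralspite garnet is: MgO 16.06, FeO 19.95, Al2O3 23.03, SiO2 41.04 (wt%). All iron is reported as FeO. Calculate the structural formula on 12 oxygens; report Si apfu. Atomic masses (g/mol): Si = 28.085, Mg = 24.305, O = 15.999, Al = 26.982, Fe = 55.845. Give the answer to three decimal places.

16.06 wt% MgO ÷ 40.304 g/mol = 0.39847 mol, giving 0.39847 Mg and 0.39847 O.
19.95 wt% FeO ÷ 71.844 g/mol = 0.27768 mol, giving 0.27768 Fe and 0.27768 O.
23.03 wt% Al2O3 ÷ 101.961 g/mol = 0.22587 mol, giving 0.45174 Al and 0.67761 O.
41.04 wt% SiO2 ÷ 60.083 g/mol = 0.68306 mol, giving 0.68306 Si and 1.36612 O.
Oxygen sums to 2.71988; scaling by 12/2.71988 = 4.41196 puts the formula on 12 O.
Si: 0.68306 × 4.41196 = 3.014 atoms per formula unit.

3.014 Si apfu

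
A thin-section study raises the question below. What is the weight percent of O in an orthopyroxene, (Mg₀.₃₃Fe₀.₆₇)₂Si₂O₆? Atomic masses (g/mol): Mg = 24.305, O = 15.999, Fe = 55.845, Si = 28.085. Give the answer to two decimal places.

M((Mg₀.₃₃Fe₀.₆₇)₂Si₂O₆) = 243.038 g/mol.
O contributes 6 × 15.999 = 95.994 g per mole.
95.994/243.038 = 0.3950 → 39.50%.

39.50 weight percent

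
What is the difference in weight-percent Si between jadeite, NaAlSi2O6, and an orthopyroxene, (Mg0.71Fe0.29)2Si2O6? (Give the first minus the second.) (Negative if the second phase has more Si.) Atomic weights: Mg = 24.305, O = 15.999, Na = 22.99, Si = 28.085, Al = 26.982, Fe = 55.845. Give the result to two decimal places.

M(NaAlSi2O6) = 202.136 g/mol, so wt% Si = 56.170/202.136 × 100 = 27.79%.
M((Mg0.71Fe0.29)2Si2O6) = 219.067 g/mol, so wt% Si = 56.170/219.067 × 100 = 25.64%.
27.79 − 25.64 = 2.15 pp.

2.15 percentage points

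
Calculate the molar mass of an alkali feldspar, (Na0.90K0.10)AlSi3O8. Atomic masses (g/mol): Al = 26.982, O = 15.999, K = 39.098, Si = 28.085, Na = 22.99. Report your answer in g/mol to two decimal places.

Na: 0.90 × 22.99 = 20.6910
K: 0.10 × 39.098 = 3.9098
Al: 1 × 26.982 = 26.9820
Si: 3 × 28.085 = 84.2550
O: 8 × 15.999 = 127.9920
Summing the contributions gives the formula mass.

263.83 g/mol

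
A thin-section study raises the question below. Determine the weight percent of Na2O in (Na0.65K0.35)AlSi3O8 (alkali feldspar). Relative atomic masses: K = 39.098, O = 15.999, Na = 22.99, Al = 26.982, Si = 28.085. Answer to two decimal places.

7.52 wt%

M((Na0.65K0.35)AlSi3O8) = 267.857 g/mol; M(Na2O) = 61.979 g/mol.
Moles Na2O per formula unit = 0.65 Na ÷ 2 = 0.3250.
Na2O fraction = (0.3250 × 61.979) / 267.857 = 20.143/267.857 = 0.0752.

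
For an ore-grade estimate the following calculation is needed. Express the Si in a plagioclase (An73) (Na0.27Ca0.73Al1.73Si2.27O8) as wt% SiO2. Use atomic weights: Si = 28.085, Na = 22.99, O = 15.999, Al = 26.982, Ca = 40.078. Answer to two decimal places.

49.80 wt%

M(Na0.27Ca0.73Al1.73Si2.27O8) = 273.888 g/mol; M(SiO2) = 60.083 g/mol.
Moles SiO2 per formula unit = 2.27 Si ÷ 1 = 2.2700.
SiO2 fraction = (2.2700 × 60.083) / 273.888 = 136.388/273.888 = 0.4980.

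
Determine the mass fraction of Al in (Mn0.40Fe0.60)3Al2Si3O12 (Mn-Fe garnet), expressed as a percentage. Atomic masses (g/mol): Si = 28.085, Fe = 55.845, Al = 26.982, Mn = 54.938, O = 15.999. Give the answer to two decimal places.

Formula mass = 1.20×54.938 + 1.80×55.845 + 2×26.982 + 3×28.085 + 12×15.999 = 496.654 g/mol, of which 53.964 g is Al.
So Al makes up 53.964/496.654 = 0.1087 of the mass, i.e. 10.87%.

10.87 weight percent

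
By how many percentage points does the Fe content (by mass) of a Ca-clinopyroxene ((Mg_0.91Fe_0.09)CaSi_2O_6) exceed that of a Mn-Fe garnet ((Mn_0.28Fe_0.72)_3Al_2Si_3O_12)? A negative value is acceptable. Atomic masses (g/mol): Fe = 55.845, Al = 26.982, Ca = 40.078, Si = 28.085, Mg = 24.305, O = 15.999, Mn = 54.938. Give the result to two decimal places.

M((Mg_0.91Fe_0.09)CaSi_2O_6) = 219.386 g/mol, so wt% Fe = 5.026/219.386 × 100 = 2.29%.
M((Mn_0.28Fe_0.72)_3Al_2Si_3O_12) = 496.980 g/mol, so wt% Fe = 120.625/496.980 × 100 = 24.27%.
2.29 − 24.27 = -21.98 pp.

-21.98 percentage points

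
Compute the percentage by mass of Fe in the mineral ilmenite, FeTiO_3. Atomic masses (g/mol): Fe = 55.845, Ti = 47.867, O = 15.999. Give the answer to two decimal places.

Molar mass of FeTiO_3: 1·55.845 + 1·47.867 + 3·15.999 = 151.709 g/mol.
Mass of Fe per formula unit: 1 × 55.845 = 55.845 g.
Weight fraction Fe = 55.845 / 151.709 = 0.3681.

36.81 weight percent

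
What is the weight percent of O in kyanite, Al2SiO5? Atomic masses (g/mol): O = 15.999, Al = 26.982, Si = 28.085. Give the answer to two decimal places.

Formula mass = 2·26.982 + 1·28.085 + 5·15.999 = 162.044 g/mol, of which 79.995 g is O.
So O makes up 79.995/162.044 = 0.4937 of the mass, i.e. 49.37%.

49.37 wt%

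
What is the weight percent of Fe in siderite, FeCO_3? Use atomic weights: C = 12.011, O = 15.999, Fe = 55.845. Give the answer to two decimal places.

48.20 mass %

Formula mass = 1×55.845 + 1×12.011 + 3×15.999 = 115.853 g/mol, of which 55.845 g is Fe.
So Fe makes up 55.845/115.853 = 0.4820 of the mass, i.e. 48.20%.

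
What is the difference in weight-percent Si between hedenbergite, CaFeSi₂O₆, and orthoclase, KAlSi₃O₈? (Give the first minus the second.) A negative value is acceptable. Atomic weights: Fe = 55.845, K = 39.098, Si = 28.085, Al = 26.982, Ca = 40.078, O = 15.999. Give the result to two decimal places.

First mineral: 56.170 g Si in 248.087 g formula = 22.64 wt% Si.
Second mineral: 84.255 g Si in 278.327 g formula = 30.27 wt% Si.
22.64% − 30.27% gives a difference of -7.63 percentage points.

-7.63 percentage points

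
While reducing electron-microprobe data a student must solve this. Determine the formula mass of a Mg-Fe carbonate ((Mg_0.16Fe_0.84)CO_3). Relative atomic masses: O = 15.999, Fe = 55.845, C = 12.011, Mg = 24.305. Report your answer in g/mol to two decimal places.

The formula mass is the sum 0.16*24.305 + 0.84*55.845 + 1*12.011 + 3*15.999.

110.81 g/mol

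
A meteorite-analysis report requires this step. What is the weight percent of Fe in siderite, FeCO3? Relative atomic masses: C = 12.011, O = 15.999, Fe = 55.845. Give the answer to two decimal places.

Formula mass = 1×55.845 + 1×12.011 + 3×15.999 = 115.853 g/mol, of which 55.845 g is Fe.
So Fe makes up 55.845/115.853 = 0.4820 of the mass, i.e. 48.20%.

48.20 wt%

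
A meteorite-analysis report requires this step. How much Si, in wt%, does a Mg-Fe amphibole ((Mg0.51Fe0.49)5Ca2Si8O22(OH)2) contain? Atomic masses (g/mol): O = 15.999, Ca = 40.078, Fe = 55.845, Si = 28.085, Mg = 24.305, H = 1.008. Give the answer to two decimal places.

M((Mg0.51Fe0.49)5Ca2Si8O22(OH)2) = 889.626 g/mol.
Si contributes 8 × 28.085 = 224.680 g per mole.
224.680/889.626 = 0.2526 → 25.26%.

25.26 wt%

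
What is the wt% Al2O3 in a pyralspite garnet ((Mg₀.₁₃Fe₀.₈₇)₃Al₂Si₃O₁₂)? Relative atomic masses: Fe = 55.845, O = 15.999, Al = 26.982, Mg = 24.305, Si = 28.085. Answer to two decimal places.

M((Mg₀.₁₃Fe₀.₈₇)₃Al₂Si₃O₁₂) = 485.441 g/mol; M(Al2O3) = 101.961 g/mol.
Moles Al2O3 per formula unit = 2 Al ÷ 2 = 1.0000.
Al2O3 fraction = (1.0000 × 101.961) / 485.441 = 101.961/485.441 = 0.2100.

21.00 wt%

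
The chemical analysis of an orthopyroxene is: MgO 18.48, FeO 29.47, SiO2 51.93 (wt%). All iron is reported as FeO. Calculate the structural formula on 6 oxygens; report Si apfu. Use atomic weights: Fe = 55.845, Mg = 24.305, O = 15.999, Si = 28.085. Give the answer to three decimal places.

1.997 Si apfu

18.48 wt% MgO ÷ 40.304 g/mol = 0.45852 mol, giving 0.45852 Mg and 0.45852 O.
29.47 wt% FeO ÷ 71.844 g/mol = 0.41019 mol, giving 0.41019 Fe and 0.41019 O.
51.93 wt% SiO2 ÷ 60.083 g/mol = 0.86430 mol, giving 0.86430 Si and 1.72860 O.
Oxygen sums to 2.59731; scaling by 6/2.59731 = 2.31008 puts the formula on 6 O.
Si: 0.86430 × 2.31008 = 1.997 atoms per formula unit.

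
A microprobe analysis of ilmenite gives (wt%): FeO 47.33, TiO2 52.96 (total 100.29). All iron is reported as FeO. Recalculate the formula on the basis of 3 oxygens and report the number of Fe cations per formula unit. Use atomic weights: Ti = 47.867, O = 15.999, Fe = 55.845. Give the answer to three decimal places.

0.996 Fe apfu

FeO (M=71.844): mol = 0.65879; Fe = 0.65879, O = 0.65879.
TiO2 (M=79.865): mol = 0.66312; Ti = 0.66312, O = 1.32624.
ΣO = 1.98503; factor = 3/ΣO = 1.51131.
Fe apfu = 0.65879 × 1.51131 = 0.996.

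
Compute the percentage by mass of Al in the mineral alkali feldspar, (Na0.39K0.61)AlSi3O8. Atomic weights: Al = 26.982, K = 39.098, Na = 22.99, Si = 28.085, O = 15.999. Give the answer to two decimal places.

Molar mass of (Na0.39K0.61)AlSi3O8: 0.39*22.99 + 0.61*39.098 + 1*26.982 + 3*28.085 + 8*15.999 = 272.045 g/mol.
Mass of Al per formula unit: 1 × 26.982 = 26.982 g.
Weight fraction Al = 26.982 / 272.045 = 0.0992.

9.92 wt%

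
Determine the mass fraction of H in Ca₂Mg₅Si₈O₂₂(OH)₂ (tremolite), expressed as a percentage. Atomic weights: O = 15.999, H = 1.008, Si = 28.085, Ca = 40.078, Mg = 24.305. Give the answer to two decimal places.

Molar mass of Ca₂Mg₅Si₈O₂₂(OH)₂: 2·40.078 + 5·24.305 + 8·28.085 + 24·15.999 + 2·1.008 = 812.353 g/mol.
Mass of H per formula unit: 2 × 1.008 = 2.016 g.
Weight fraction H = 2.016 / 812.353 = 0.0025.

0.25 wt%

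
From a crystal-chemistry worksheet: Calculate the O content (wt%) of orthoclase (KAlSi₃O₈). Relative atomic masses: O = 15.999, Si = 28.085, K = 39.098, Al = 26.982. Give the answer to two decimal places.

Formula mass = 1*39.098 + 1*26.982 + 3*28.085 + 8*15.999 = 278.327 g/mol, of which 127.992 g is O.
So O makes up 127.992/278.327 = 0.4599 of the mass, i.e. 45.99%.

45.99 wt%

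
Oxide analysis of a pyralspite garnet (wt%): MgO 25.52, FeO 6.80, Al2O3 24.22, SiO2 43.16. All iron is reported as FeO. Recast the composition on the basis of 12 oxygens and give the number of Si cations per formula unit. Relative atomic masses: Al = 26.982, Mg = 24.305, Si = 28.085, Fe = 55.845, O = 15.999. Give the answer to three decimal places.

2.996 Si apfu

25.52 wt% MgO ÷ 40.304 g/mol = 0.63319 mol, giving 0.63319 Mg and 0.63319 O.
6.80 wt% FeO ÷ 71.844 g/mol = 0.09465 mol, giving 0.09465 Fe and 0.09465 O.
24.22 wt% Al2O3 ÷ 101.961 g/mol = 0.23754 mol, giving 0.47508 Al and 0.71262 O.
43.16 wt% SiO2 ÷ 60.083 g/mol = 0.71834 mol, giving 0.71834 Si and 1.43668 O.
Oxygen sums to 2.87714; scaling by 12/2.87714 = 4.17081 puts the formula on 12 O.
Si: 0.71834 × 4.17081 = 2.996 atoms per formula unit.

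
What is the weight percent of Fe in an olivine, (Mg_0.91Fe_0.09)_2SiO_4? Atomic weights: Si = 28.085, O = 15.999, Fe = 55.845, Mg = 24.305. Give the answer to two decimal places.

Formula mass = 1.82*24.305 + 0.18*55.845 + 1*28.085 + 4*15.999 = 146.368 g/mol, of which 10.052 g is Fe.
So Fe makes up 10.052/146.368 = 0.0687 of the mass, i.e. 6.87%.

6.87 mass %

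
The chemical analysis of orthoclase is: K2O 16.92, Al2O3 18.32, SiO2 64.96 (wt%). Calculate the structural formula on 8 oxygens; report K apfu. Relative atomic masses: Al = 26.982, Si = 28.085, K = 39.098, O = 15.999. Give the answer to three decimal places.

0.998 K apfu

K2O (M=94.195): mol = 0.17963; K = 0.35926, O = 0.17963.
Al2O3 (M=101.961): mol = 0.17968; Al = 0.35936, O = 0.53904.
SiO2 (M=60.083): mol = 1.08117; Si = 1.08117, O = 2.16234.
ΣO = 2.88101; factor = 8/ΣO = 2.77680.
K apfu = 0.35926 × 2.77680 = 0.998.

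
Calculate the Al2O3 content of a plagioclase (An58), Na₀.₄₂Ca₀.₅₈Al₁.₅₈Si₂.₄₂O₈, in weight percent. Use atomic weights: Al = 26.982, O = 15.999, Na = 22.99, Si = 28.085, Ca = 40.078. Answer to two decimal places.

29.67 wt%

Molar mass of Na₀.₄₂Ca₀.₅₈Al₁.₅₈Si₂.₄₂O₈ = 0.42×22.99 + 0.58×40.078 + 1.58×26.982 + 2.42×28.085 + 8×15.999 = 271.490 g/mol.
Each formula unit contains 1.58 Al, equivalent to 1.58/2 = 0.7900 mol Al2O3.
M(Al2O3) = 2×26.982 + 3×15.999 = 101.961 g/mol.
Mass of Al2O3 per formula unit = 0.7900 × 101.961 = 80.549 g.
Al2O3 wt% = 80.549 / 271.490 × 100 = 29.67%.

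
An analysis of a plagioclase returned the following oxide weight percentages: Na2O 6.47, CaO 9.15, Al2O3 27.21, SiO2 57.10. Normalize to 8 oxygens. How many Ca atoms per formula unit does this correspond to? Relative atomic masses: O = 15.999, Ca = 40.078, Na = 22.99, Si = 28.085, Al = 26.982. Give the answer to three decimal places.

Na2O (M=61.979): mol = 0.10439; Na = 0.20878, O = 0.10439.
CaO (M=56.077): mol = 0.16317; Ca = 0.16317, O = 0.16317.
Al2O3 (M=101.961): mol = 0.26687; Al = 0.53374, O = 0.80061.
SiO2 (M=60.083): mol = 0.95035; Si = 0.95035, O = 1.90070.
ΣO = 2.96887; factor = 8/ΣO = 2.69463.
Ca apfu = 0.16317 × 2.69463 = 0.440.

0.440 Ca apfu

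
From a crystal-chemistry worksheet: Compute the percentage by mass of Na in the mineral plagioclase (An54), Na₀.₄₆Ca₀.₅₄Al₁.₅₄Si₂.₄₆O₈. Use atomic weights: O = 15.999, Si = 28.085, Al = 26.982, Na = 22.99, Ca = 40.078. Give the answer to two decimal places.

3.90 mass %

Formula mass = 0.46*22.99 + 0.54*40.078 + 1.54*26.982 + 2.46*28.085 + 8*15.999 = 270.851 g/mol, of which 10.575 g is Na.
So Na makes up 10.575/270.851 = 0.0390 of the mass, i.e. 3.90%.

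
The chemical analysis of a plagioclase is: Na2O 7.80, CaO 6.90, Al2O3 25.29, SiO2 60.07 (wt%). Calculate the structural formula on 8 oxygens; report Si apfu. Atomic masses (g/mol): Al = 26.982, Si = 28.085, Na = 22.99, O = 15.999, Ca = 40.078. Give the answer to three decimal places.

2.673 Si apfu

Na2O (M=61.979): mol = 0.12585; Na = 0.25170, O = 0.12585.
CaO (M=56.077): mol = 0.12305; Ca = 0.12305, O = 0.12305.
Al2O3 (M=101.961): mol = 0.24804; Al = 0.49608, O = 0.74412.
SiO2 (M=60.083): mol = 0.99978; Si = 0.99978, O = 1.99956.
ΣO = 2.99258; factor = 8/ΣO = 2.67328.
Si apfu = 0.99978 × 2.67328 = 2.673.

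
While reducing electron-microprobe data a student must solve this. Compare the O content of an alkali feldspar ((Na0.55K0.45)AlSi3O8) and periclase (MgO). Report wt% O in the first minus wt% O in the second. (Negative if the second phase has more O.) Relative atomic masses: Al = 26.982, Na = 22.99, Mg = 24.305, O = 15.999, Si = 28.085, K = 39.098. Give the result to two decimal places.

First mineral: 127.992 g O in 269.468 g formula = 47.50 wt% O.
Second mineral: 15.999 g O in 40.304 g formula = 39.70 wt% O.
47.50% − 39.70% gives a difference of 7.80 percentage points.

7.80 percentage points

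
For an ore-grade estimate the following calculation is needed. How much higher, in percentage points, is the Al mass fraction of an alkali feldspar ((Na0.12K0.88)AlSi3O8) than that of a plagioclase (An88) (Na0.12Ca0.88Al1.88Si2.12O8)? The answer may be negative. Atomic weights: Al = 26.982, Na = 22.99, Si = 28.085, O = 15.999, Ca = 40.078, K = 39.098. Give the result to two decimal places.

-8.60 percentage points

First mineral: 26.982 g Al in 276.394 g formula = 9.76 wt% Al.
Second mineral: 50.726 g Al in 276.286 g formula = 18.36 wt% Al.
9.76% − 18.36% gives a difference of -8.60 percentage points.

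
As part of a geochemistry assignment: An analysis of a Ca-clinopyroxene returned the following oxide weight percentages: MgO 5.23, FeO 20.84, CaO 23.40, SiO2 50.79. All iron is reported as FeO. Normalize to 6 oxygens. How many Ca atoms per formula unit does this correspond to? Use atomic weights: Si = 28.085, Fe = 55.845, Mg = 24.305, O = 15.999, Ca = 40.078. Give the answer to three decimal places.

5.23 wt% MgO ÷ 40.304 g/mol = 0.12976 mol, giving 0.12976 Mg and 0.12976 O.
20.84 wt% FeO ÷ 71.844 g/mol = 0.29007 mol, giving 0.29007 Fe and 0.29007 O.
23.40 wt% CaO ÷ 56.077 g/mol = 0.41728 mol, giving 0.41728 Ca and 0.41728 O.
50.79 wt% SiO2 ÷ 60.083 g/mol = 0.84533 mol, giving 0.84533 Si and 1.69066 O.
Oxygen sums to 2.52777; scaling by 6/2.52777 = 2.37363 puts the formula on 6 O.
Ca: 0.41728 × 2.37363 = 0.990 atoms per formula unit.

0.990 Ca apfu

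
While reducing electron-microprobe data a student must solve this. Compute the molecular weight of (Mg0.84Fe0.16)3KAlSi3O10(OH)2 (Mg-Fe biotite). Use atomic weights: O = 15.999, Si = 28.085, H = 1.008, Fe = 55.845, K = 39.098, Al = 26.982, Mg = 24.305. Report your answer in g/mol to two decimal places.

The formula mass is the sum 2.52*24.305 + 0.48*55.845 + 1*39.098 + 1*26.982 + 3*28.085 + 12*15.999 + 2*1.008.

432.39 g/mol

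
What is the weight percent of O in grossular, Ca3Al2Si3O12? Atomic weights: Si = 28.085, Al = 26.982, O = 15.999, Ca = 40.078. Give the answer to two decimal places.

42.62 wt%

M(Ca3Al2Si3O12) = 450.441 g/mol.
O contributes 12 × 15.999 = 191.988 g per mole.
191.988/450.441 = 0.4262 → 42.62%.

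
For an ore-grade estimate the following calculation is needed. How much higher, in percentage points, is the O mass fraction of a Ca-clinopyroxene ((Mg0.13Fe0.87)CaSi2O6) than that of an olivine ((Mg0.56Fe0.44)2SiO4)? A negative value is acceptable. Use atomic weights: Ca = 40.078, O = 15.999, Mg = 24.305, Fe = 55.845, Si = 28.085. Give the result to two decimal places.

M((Mg0.13Fe0.87)CaSi2O6) = 243.987 g/mol, so wt% O = 95.994/243.987 × 100 = 39.34%.
M((Mg0.56Fe0.44)2SiO4) = 168.446 g/mol, so wt% O = 63.996/168.446 × 100 = 37.99%.
39.34 − 37.99 = 1.35 pp.

1.35 percentage points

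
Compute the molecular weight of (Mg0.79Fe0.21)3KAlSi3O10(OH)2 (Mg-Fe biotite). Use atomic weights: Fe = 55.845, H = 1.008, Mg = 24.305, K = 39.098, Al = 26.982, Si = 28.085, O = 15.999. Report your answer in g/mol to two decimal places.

437.12 g/mol

The formula mass is the sum 2.37×24.305 + 0.63×55.845 + 1×39.098 + 1×26.982 + 3×28.085 + 12×15.999 + 2×1.008.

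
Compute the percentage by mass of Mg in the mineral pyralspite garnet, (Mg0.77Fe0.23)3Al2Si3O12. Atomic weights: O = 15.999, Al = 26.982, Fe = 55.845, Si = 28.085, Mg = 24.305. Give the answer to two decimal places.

13.21 wt%

Formula mass = 2.31·24.305 + 0.69·55.845 + 2·26.982 + 3·28.085 + 12·15.999 = 424.885 g/mol, of which 56.145 g is Mg.
So Mg makes up 56.145/424.885 = 0.1321 of the mass, i.e. 13.21%.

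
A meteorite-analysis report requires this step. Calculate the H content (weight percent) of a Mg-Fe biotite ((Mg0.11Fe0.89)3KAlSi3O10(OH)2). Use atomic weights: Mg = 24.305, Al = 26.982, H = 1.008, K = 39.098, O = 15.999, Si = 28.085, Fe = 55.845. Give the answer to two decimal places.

M((Mg0.11Fe0.89)3KAlSi3O10(OH)2) = 501.466 g/mol.
H contributes 2 × 1.008 = 2.016 g per mole.
2.016/501.466 = 0.0040 → 0.40%.

0.40 weight percent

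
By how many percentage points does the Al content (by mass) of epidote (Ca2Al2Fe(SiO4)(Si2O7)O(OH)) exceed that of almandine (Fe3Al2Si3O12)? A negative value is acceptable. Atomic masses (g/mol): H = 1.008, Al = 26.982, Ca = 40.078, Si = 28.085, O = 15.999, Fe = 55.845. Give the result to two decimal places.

0.33 percentage points

Al in Ca2Al2Fe(SiO4)(Si2O7)O(OH): molar mass 483.215 g/mol; 2×26.982 = 53.964 g → 11.17 wt%.
Al in Fe3Al2Si3O12: molar mass 497.742 g/mol; 2×26.982 = 53.964 g → 10.84 wt%.
Difference = 11.17 − 10.84 = 0.33 percentage points.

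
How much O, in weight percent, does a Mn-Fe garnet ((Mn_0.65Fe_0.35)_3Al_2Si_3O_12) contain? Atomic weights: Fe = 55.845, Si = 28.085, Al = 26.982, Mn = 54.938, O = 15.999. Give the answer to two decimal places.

38.71 weight percent

Molar mass of (Mn_0.65Fe_0.35)_3Al_2Si_3O_12: 1.95*54.938 + 1.05*55.845 + 2*26.982 + 3*28.085 + 12*15.999 = 495.973 g/mol.
Mass of O per formula unit: 12 × 15.999 = 191.988 g.
Weight fraction O = 191.988 / 495.973 = 0.3871.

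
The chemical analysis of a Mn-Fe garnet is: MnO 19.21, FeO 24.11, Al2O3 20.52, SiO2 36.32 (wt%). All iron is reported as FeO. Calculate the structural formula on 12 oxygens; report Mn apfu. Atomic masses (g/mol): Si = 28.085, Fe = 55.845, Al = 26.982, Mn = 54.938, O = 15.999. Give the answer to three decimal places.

MnO: 19.21/70.937 = 0.27080 mol → 0.27080 mol Mn, 0.27080 mol O.
FeO: 24.11/71.844 = 0.33559 mol → 0.33559 mol Fe, 0.33559 mol O.
Al2O3: 20.52/101.961 = 0.20125 mol → 0.40250 mol Al, 0.60375 mol O.
SiO2: 36.32/60.083 = 0.60450 mol → 0.60450 mol Si, 1.20900 mol O.
Total oxygen = 2.41914 mol. Normalization factor = 12/2.41914 = 4.96044.
Mn per 12 O = 0.27080 × 4.96044 = 1.343.

1.343 Mn apfu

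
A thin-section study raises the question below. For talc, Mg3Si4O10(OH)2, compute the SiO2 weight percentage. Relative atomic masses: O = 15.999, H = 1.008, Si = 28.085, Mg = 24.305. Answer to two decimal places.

63.37 wt%

Formula mass = 379.259 g/mol.
4 Si → 4.0000 mol SiO2 per formula unit; M(SiO2) = 60.083, so SiO2 mass = 240.332 g.
240.332/379.259 × 100 = 63.37 wt%.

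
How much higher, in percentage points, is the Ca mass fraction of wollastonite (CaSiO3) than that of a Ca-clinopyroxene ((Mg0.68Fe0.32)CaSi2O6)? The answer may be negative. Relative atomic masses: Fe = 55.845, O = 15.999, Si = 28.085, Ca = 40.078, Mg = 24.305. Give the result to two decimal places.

Ca in CaSiO3: molar mass 116.160 g/mol; 1×40.078 = 40.078 g → 34.50 wt%.
Ca in (Mg0.68Fe0.32)CaSi2O6: molar mass 226.640 g/mol; 1×40.078 = 40.078 g → 17.68 wt%.
Difference = 34.50 − 17.68 = 16.82 percentage points.

16.82 percentage points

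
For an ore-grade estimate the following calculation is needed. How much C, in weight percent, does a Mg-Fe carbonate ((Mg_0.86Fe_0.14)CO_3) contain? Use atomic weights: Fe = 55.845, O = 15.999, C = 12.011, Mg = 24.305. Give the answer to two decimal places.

Formula mass = 0.86*24.305 + 0.14*55.845 + 1*12.011 + 3*15.999 = 88.729 g/mol, of which 12.011 g is C.
So C makes up 12.011/88.729 = 0.1354 of the mass, i.e. 13.54%.

13.54 weight percent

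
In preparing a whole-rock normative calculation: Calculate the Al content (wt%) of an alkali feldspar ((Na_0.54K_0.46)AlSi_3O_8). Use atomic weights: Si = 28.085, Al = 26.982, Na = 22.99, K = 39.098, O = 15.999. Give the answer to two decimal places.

M((Na_0.54K_0.46)AlSi_3O_8) = 269.629 g/mol.
Al contributes 1 × 26.982 = 26.982 g per mole.
26.982/269.629 = 0.1001 → 10.01%.

10.01 wt%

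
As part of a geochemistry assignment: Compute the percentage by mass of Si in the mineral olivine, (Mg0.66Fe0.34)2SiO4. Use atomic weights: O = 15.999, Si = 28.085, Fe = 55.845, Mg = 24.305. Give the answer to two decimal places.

Molar mass of (Mg0.66Fe0.34)2SiO4: 1.32*24.305 + 0.68*55.845 + 1*28.085 + 4*15.999 = 162.138 g/mol.
Mass of Si per formula unit: 1 × 28.085 = 28.085 g.
Weight fraction Si = 28.085 / 162.138 = 0.1732.

17.32 weight percent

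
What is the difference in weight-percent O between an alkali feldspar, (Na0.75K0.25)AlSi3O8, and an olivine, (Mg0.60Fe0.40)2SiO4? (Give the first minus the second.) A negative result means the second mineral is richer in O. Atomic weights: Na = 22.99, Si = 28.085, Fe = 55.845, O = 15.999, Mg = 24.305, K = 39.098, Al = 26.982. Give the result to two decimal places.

9.50 percentage points

M((Na0.75K0.25)AlSi3O8) = 266.246 g/mol, so wt% O = 127.992/266.246 × 100 = 48.07%.
M((Mg0.60Fe0.40)2SiO4) = 165.923 g/mol, so wt% O = 63.996/165.923 × 100 = 38.57%.
48.07 − 38.57 = 9.50 pp.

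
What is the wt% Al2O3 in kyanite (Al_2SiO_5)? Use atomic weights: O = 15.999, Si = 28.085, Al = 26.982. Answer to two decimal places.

Molar mass of Al_2SiO_5 = 2×26.982 + 1×28.085 + 5×15.999 = 162.044 g/mol.
Each formula unit contains 2 Al, equivalent to 2/2 = 1.0000 mol Al2O3.
M(Al2O3) = 2×26.982 + 3×15.999 = 101.961 g/mol.
Mass of Al2O3 per formula unit = 1.0000 × 101.961 = 101.961 g.
Al2O3 wt% = 101.961 / 162.044 × 100 = 62.92%.

62.92 wt%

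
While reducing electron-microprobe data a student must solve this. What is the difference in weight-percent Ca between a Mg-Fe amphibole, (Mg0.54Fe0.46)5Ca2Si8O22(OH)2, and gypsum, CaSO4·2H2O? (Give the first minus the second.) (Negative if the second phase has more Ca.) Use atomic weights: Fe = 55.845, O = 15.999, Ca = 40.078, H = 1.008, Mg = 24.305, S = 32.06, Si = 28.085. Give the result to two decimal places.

-14.22 percentage points

Ca in (Mg0.54Fe0.46)5Ca2Si8O22(OH)2: molar mass 884.895 g/mol; 2×40.078 = 80.156 g → 9.06 wt%.
Ca in CaSO4·2H2O: molar mass 172.164 g/mol; 1×40.078 = 40.078 g → 23.28 wt%.
Difference = 9.06 − 23.28 = -14.22 percentage points.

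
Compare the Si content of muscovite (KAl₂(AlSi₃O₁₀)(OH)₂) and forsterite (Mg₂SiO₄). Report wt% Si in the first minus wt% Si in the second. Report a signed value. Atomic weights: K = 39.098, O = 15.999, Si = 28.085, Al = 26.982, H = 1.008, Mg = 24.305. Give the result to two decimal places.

M(KAl₂(AlSi₃O₁₀)(OH)₂) = 398.303 g/mol, so wt% Si = 84.255/398.303 × 100 = 21.15%.
M(Mg₂SiO₄) = 140.691 g/mol, so wt% Si = 28.085/140.691 × 100 = 19.96%.
21.15 − 19.96 = 1.19 pp.

1.19 percentage points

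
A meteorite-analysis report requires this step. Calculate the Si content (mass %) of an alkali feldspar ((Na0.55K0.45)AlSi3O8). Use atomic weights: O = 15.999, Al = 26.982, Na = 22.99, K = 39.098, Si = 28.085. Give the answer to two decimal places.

31.27 mass %

M((Na0.55K0.45)AlSi3O8) = 269.468 g/mol.
Si contributes 3 × 28.085 = 84.255 g per mole.
84.255/269.468 = 0.3127 → 31.27%.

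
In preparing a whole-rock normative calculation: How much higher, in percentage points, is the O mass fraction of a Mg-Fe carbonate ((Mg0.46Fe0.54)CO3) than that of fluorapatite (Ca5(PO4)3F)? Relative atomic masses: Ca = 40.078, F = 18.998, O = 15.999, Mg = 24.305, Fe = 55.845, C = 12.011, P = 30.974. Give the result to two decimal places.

9.29 percentage points

First mineral: 47.997 g O in 101.345 g formula = 47.36 wt% O.
Second mineral: 191.988 g O in 504.298 g formula = 38.07 wt% O.
47.36% − 38.07% gives a difference of 9.29 percentage points.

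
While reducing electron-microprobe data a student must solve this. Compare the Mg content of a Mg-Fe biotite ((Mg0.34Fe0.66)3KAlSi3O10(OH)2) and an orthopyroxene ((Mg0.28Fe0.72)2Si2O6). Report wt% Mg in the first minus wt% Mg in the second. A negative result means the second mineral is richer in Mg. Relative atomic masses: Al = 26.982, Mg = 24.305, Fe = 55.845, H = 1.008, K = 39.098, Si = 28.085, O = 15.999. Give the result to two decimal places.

-0.36 percentage points

M((Mg0.34Fe0.66)3KAlSi3O10(OH)2) = 479.703 g/mol, so wt% Mg = 24.791/479.703 × 100 = 5.17%.
M((Mg0.28Fe0.72)2Si2O6) = 246.192 g/mol, so wt% Mg = 13.611/246.192 × 100 = 5.53%.
5.17 − 5.53 = -0.36 pp.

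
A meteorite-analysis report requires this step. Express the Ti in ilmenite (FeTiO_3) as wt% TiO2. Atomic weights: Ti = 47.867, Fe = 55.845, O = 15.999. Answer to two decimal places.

M(FeTiO_3) = 151.709 g/mol; M(TiO2) = 79.865 g/mol.
Moles TiO2 per formula unit = 1 Ti ÷ 1 = 1.0000.
TiO2 fraction = (1.0000 × 79.865) / 151.709 = 79.865/151.709 = 0.5264.

52.64 wt%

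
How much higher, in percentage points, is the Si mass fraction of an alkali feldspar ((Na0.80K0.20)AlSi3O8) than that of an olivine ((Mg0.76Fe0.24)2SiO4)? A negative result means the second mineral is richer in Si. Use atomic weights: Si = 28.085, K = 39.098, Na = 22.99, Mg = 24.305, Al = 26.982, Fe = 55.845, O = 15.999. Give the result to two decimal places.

13.72 percentage points

Si in (Na0.80K0.20)AlSi3O8: molar mass 265.441 g/mol; 3×28.085 = 84.255 g → 31.74 wt%.
Si in (Mg0.76Fe0.24)2SiO4: molar mass 155.830 g/mol; 1×28.085 = 28.085 g → 18.02 wt%.
Difference = 31.74 − 18.02 = 13.72 percentage points.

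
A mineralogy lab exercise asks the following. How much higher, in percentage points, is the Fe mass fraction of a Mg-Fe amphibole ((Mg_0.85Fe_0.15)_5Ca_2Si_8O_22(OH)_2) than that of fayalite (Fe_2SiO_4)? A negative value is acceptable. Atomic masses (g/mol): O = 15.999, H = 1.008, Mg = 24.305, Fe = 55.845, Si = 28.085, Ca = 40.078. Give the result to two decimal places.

-49.80 percentage points

Fe in (Mg_0.85Fe_0.15)_5Ca_2Si_8O_22(OH)_2: molar mass 836.008 g/mol; 0.75×55.845 = 41.884 g → 5.01 wt%.
Fe in Fe_2SiO_4: molar mass 203.771 g/mol; 2×55.845 = 111.690 g → 54.81 wt%.
Difference = 5.01 − 54.81 = -49.80 percentage points.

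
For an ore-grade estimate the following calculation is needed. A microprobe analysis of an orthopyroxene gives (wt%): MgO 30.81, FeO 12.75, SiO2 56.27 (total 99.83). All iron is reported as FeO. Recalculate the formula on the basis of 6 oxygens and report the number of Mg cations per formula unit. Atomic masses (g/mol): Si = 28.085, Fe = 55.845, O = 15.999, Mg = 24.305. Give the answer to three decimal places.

MgO (M=40.304): mol = 0.76444; Mg = 0.76444, O = 0.76444.
FeO (M=71.844): mol = 0.17747; Fe = 0.17747, O = 0.17747.
SiO2 (M=60.083): mol = 0.93654; Si = 0.93654, O = 1.87308.
ΣO = 2.81499; factor = 6/ΣO = 2.13145.
Mg apfu = 0.76444 × 2.13145 = 1.629.

1.629 Mg apfu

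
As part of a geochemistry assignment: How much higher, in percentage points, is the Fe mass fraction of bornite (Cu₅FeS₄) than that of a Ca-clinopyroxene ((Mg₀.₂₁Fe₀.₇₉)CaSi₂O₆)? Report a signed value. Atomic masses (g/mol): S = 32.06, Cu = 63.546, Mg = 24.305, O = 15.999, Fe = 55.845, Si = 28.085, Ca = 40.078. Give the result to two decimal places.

-7.14 percentage points

First mineral: 55.845 g Fe in 501.815 g formula = 11.13 wt% Fe.
Second mineral: 44.118 g Fe in 241.464 g formula = 18.27 wt% Fe.
11.13% − 18.27% gives a difference of -7.14 percentage points.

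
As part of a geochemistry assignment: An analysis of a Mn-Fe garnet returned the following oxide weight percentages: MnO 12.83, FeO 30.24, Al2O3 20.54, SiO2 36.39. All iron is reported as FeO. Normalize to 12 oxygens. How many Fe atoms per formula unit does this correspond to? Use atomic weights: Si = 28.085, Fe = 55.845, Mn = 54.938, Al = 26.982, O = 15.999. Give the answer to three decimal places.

12.83 wt% MnO ÷ 70.937 g/mol = 0.18086 mol, giving 0.18086 Mn and 0.18086 O.
30.24 wt% FeO ÷ 71.844 g/mol = 0.42091 mol, giving 0.42091 Fe and 0.42091 O.
20.54 wt% Al2O3 ÷ 101.961 g/mol = 0.20145 mol, giving 0.40290 Al and 0.60435 O.
36.39 wt% SiO2 ÷ 60.083 g/mol = 0.60566 mol, giving 0.60566 Si and 1.21132 O.
Oxygen sums to 2.41744; scaling by 12/2.41744 = 4.96393 puts the formula on 12 O.
Fe: 0.42091 × 4.96393 = 2.089 atoms per formula unit.

2.089 Fe apfu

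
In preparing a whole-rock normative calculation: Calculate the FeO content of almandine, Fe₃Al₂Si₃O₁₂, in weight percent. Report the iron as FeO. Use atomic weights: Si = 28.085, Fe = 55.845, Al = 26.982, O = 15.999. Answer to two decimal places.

Formula mass = 497.742 g/mol.
3 Fe → 3.0000 mol FeO per formula unit; M(FeO) = 71.844, so FeO mass = 215.532 g.
215.532/497.742 × 100 = 43.30 wt%.

43.30 wt%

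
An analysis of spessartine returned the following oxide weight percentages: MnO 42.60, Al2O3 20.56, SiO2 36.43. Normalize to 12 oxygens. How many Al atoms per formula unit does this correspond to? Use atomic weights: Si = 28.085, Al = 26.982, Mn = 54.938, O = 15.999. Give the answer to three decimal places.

2.001 Al apfu

MnO: 42.60/70.937 = 0.60053 mol → 0.60053 mol Mn, 0.60053 mol O.
Al2O3: 20.56/101.961 = 0.20165 mol → 0.40330 mol Al, 0.60495 mol O.
SiO2: 36.43/60.083 = 0.60633 mol → 0.60633 mol Si, 1.21266 mol O.
Total oxygen = 2.41814 mol. Normalization factor = 12/2.41814 = 4.96249.
Al per 12 O = 0.40330 × 4.96249 = 2.001.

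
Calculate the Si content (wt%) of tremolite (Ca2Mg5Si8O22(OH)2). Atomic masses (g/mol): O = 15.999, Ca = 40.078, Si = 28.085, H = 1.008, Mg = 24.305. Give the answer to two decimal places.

27.66 wt%

M(Ca2Mg5Si8O22(OH)2) = 812.353 g/mol.
Si contributes 8 × 28.085 = 224.680 g per mole.
224.680/812.353 = 0.2766 → 27.66%.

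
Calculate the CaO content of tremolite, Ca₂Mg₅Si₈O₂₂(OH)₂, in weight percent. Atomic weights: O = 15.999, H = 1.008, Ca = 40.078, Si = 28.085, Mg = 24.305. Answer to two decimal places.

Formula mass = 812.353 g/mol.
2 Ca → 2.0000 mol CaO per formula unit; M(CaO) = 56.077, so CaO mass = 112.154 g.
112.154/812.353 × 100 = 13.81 wt%.

13.81 wt%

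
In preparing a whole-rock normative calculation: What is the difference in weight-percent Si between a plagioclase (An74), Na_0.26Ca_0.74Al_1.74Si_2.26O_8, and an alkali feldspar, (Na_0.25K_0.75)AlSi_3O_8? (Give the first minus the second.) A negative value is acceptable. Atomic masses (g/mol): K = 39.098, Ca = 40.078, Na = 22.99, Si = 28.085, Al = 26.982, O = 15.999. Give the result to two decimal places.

-7.56 percentage points

Si in Na_0.26Ca_0.74Al_1.74Si_2.26O_8: molar mass 274.048 g/mol; 2.26×28.085 = 63.472 g → 23.16 wt%.
Si in (Na_0.25K_0.75)AlSi_3O_8: molar mass 274.300 g/mol; 3×28.085 = 84.255 g → 30.72 wt%.
Difference = 23.16 − 30.72 = -7.56 percentage points.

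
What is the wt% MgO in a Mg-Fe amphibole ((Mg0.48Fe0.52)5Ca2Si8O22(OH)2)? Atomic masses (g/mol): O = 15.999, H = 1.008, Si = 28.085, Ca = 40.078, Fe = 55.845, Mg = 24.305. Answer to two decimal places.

10.82 wt%

M((Mg0.48Fe0.52)5Ca2Si8O22(OH)2) = 894.357 g/mol; M(MgO) = 40.304 g/mol.
Moles MgO per formula unit = 2.40 Mg ÷ 1 = 2.4000.
MgO fraction = (2.4000 × 40.304) / 894.357 = 96.730/894.357 = 0.1082.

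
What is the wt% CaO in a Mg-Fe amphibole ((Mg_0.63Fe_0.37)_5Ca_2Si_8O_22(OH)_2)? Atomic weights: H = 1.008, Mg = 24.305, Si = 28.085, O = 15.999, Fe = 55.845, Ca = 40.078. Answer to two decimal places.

Molar mass of (Mg_0.63Fe_0.37)_5Ca_2Si_8O_22(OH)_2 = 3.15·24.305 + 1.85·55.845 + 2·40.078 + 8·28.085 + 24·15.999 + 2·1.008 = 870.702 g/mol.
Each formula unit contains 2 Ca, equivalent to 2/1 = 2.0000 mol CaO.
M(CaO) = 1×40.078 + 1×15.999 = 56.077 g/mol.
Mass of CaO per formula unit = 2.0000 × 56.077 = 112.154 g.
CaO wt% = 112.154 / 870.702 × 100 = 12.88%.

12.88 wt%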